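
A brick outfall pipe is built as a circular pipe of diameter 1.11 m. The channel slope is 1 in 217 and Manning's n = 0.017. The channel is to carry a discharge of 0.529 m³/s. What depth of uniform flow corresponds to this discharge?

Manning's equation rearranged: A R^(2/3) = nQ / (1·√S) = 0.017 × 0.529 / (√0.004608) = 0.1325.
Trying y = 0.362 m: A R^(2/3) = 0.09467 — short.
Trying y = 0.433 m: A R^(2/3) = 0.1325 — matches.

y_n = 0.433 m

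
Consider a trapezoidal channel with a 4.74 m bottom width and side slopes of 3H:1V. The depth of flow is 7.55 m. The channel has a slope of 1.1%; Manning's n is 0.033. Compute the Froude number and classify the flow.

supercritical

With bottom width b = 4.74 m and side slope z = 3: A = (b + zy)y = (4.74 + 3×7.55)×7.55 = 206.8 m²; P = b + 2y√(1+z²) = 4.74 + 2×7.55×3.162 = 52.49 m.
Hydraulic radius R = A/P = 206.8/52.49 = 3.94 m.
V = (1/n) R^(2/3) √S = (1/0.033) × 3.94^(2/3) × √0.011 = 7.928 m/s. Hydraulic depth D_h = A/T = 206.8/50.04 = 4.133 m.
Froude number Fr = V/√(g·D_h) = 7.928/√(9.81×4.133) = 1.25, which is greater than 1, so the flow is supercritical.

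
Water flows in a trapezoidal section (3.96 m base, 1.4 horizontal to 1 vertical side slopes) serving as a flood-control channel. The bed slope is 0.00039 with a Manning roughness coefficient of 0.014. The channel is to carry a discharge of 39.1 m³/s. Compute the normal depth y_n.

Manning's equation rearranged: A R^(2/3) = nQ / (1·√S) = 0.014 × 39.1 / (√0.00039) = 27.72.
Trying y = 3.29 m: A R^(2/3) = 42.38 — over.
Trying y = 1.93 m: A R^(2/3) = 14.62 — short.
Trying y = 2.67 m: A R^(2/3) = 27.69 — close enough.

y_n = 2.67 m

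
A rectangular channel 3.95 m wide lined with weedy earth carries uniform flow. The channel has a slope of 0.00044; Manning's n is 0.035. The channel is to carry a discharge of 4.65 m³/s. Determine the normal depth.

y_n = 1.98 m

Manning's equation rearranged: A R^(2/3) = nQ / (1·√S) = 0.035 × 4.65 / (√0.00044) = 7.759.
Trying y = 1.66 m: A R^(2/3) = 6.121 — short.
Trying y = 1.98 m: A R^(2/3) = 7.762 — ≈ 7.759.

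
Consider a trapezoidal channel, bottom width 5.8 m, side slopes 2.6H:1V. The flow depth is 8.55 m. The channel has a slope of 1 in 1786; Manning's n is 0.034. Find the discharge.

Q = 454 m³/s

With bottom width b = 5.8 m and side slope z = 2.6: A = (b + zy)y = (5.8 + 2.6×8.55)×8.55 = 239.7 m²; P = b + 2y√(1+z²) = 5.8 + 2×8.55×2.786 = 53.44 m.
Hydraulic radius R = A/P = 239.7/53.44 = 4.485 m.
Manning's equation: Q = (1/n) A R^(2/3) S^(1/2) = (1/0.034) × 239.7 × 4.485^(2/3) × 0.0005599^(1/2) = 454 m³/s.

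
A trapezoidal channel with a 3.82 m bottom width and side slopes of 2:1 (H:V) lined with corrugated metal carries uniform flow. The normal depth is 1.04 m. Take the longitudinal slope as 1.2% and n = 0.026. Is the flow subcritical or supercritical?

With bottom width b = 3.82 m and side slope z = 2: A = (b + zy)y = (3.82 + 2×1.04)×1.04 = 6.136 m²; P = b + 2y√(1+z²) = 3.82 + 2×1.04×2.236 = 8.471 m.
Hydraulic radius R = A/P = 6.136/8.471 = 0.7244 m.
V = (1/n) R^(2/3) √S = (1/0.026) × 0.7244^(2/3) × √0.012 = 3.398 m/s. Hydraulic depth D_h = A/T = 6.136/7.98 = 0.7689 m.
Froude number Fr = V/√(g·D_h) = 3.398/√(9.81×0.7689) = 1.24, which is greater than 1, so the flow is supercritical.

supercritical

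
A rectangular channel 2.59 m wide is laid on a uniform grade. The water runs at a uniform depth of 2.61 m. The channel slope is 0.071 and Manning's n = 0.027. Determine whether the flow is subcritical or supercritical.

supercritical

Flow area A = b·y = 2.59 × 2.61 = 6.76 m². Wetted perimeter P = b + 2y = 2.59 + 2×2.61 = 7.81 m.
Hydraulic radius R = A/P = 6.76/7.81 = 0.8655 m.
V = (1/n) R^(2/3) √S = (1/0.027) × 0.8655^(2/3) × √0.071 = 8.963 m/s. Hydraulic depth D_h = A/T = 6.76/2.59 = 2.61 m.
Froude number Fr = V/√(g·D_h) = 8.963/√(9.81×2.61) = 1.77, which is greater than 1, so the flow is supercritical.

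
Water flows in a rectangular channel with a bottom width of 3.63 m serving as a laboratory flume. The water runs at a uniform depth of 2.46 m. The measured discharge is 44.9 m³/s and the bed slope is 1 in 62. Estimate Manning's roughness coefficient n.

n = 0.026

Flow area A = b·y = 3.63 × 2.46 = 8.93 m². Wetted perimeter P = b + 2y = 3.63 + 2×2.46 = 8.55 m.
Hydraulic radius R = A/P = 8.93/8.55 = 1.044 m.
Rearranging Manning's equation: n = (1/Q) A R^(2/3) S^(1/2) = (1/44.9) × 8.93 × 1.044^(2/3) × √0.01613 = 0.026.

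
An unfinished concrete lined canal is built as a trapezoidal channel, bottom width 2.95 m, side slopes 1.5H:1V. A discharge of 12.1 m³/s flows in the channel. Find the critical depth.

At critical depth, Q² T / (g A³) = 1, i.e. A³/T = Q²/g = 12.1²/9.81 = 14.92.
Trying y = 1.27 m: A³/T = 34.68 — over.
Trying y = 0.735 m: A³/T = 5.126 — short.
Trying y = 1 m: A³/T = 14.81 — close enough.

y_c = 1 m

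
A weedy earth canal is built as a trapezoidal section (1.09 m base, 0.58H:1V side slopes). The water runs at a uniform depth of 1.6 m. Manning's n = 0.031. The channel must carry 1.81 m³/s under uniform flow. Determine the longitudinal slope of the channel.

With bottom width b = 1.09 m and side slope z = 0.58: A = (b + zy)y = (1.09 + 0.58×1.6)×1.6 = 3.229 m²; P = b + 2y√(1+z²) = 1.09 + 2×1.6×1.156 = 4.789 m.
Hydraulic radius R = A/P = 3.229/4.789 = 0.6742 m.
From Manning's equation, S = [nQ / (1 A R^(2/3))]² = [0.031 × 1.81 / (1 × 3.229 × 0.6742^(2/3))]² = 0.000511.

S = 0.000511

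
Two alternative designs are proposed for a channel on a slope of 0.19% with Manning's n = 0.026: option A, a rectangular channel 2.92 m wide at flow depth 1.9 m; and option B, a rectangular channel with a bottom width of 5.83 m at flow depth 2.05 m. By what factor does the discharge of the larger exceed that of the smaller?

Channel A: Flow area A = b·y = 2.92 × 1.9 = 5.548 m². Wetted perimeter P = b + 2y = 2.92 + 2×1.9 = 6.72 m. Hydraulic radius R = A/P = 5.548/6.72 = 0.8256 m. Q_A = (1/0.026)·5.548·0.8256^(2/3)·√0.0019 = 8.186 m³/s.
Channel B: Flow area A = b·y = 5.83 × 2.05 = 11.95 m². Wetted perimeter P = b + 2y = 5.83 + 2×2.05 = 9.93 m. Hydraulic radius R = A/P = 11.95/9.93 = 1.204 m. Q_B = (1/0.026)·11.95·1.204^(2/3)·√0.0019 = 22.67 m³/s.
The larger discharge is 22.67 m³/s and the smaller is 8.186 m³/s; the ratio is 2.77.

2.77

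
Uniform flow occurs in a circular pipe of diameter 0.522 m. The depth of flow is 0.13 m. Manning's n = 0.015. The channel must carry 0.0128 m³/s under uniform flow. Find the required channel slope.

For a circular section of diameter D = 0.522 m at depth y = 0.13 m, the central angle is θ = 2 arccos(1 − 2y/D) = 2.09 rad. Then A = (D²/8)(θ − sin θ) = 0.04161 m² and P = Dθ/2 = 0.5455 m.
Hydraulic radius R = A/P = 0.04161/0.5455 = 0.07629 m.
From Manning's equation, S = [nQ / (1 A R^(2/3))]² = [0.015 × 0.0128 / (1 × 0.04161 × 0.07629^(2/3))]² = 0.000658.

S = 0.000658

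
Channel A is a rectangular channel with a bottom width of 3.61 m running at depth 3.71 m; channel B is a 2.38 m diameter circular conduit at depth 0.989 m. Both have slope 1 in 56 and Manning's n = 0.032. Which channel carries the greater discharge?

channel A

Channel A: Flow area A = b·y = 3.61 × 3.71 = 13.39 m². Wetted perimeter P = b + 2y = 3.61 + 2×3.71 = 11.03 m. Hydraulic radius R = A/P = 13.39/11.03 = 1.214 m. Q_A = (1/0.032)·13.39·1.214^(2/3)·√0.01786 = 63.66 m³/s.
Channel B: For a circular section of diameter D = 2.38 m at depth y = 0.989 m, the central angle is θ = 2 arccos(1 − 2y/D) = 2.802 rad. Then A = (D²/8)(θ − sin θ) = 1.748 m² and P = Dθ/2 = 3.335 m. Hydraulic radius R = A/P = 1.748/3.335 = 0.5243 m. Q_B = (1/0.032)·1.748·0.5243^(2/3)·√0.01786 = 4.747 m³/s.
Q_A = 63.66 m³/s vs Q_B = 4.747 m³/s, so channel A carries more.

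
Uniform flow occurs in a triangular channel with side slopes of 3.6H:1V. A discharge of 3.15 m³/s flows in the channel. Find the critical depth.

y_c = 0.69 m

At critical depth, Q² T / (g A³) = 1, i.e. A³/T = Q²/g = 3.15²/9.81 = 1.011.
Trying y = 0.578 m: A³/T = 0.418 — low.
Trying y = 0.69 m: A³/T = 1.013 — close enough.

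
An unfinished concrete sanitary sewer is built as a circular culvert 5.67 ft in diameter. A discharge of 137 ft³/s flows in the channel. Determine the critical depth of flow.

At critical depth, Q² T / (g A³) = 1, i.e. A³/T = Q²/g = 137²/32.2 = 582.9.
At y = 2.79 ft: A³/T = 333.8 — short.
At y = 3.78 ft: A³/T = 1070 — over.
At y = 3.23 ft: A³/T = 584.1 — matches.

y_c = 3.23 ft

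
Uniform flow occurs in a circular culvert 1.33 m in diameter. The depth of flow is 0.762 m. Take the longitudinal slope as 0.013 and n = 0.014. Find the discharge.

Q = 3.4 m³/s

For a circular section of diameter D = 1.33 m at depth y = 0.762 m, the central angle is θ = 2 arccos(1 − 2y/D) = 3.434 rad. Then A = (D²/8)(θ − sin θ) = 0.8232 m² and P = Dθ/2 = 2.284 m.
Hydraulic radius R = A/P = 0.8232/2.284 = 0.3604 m.
Manning's equation: Q = (1/n) A R^(2/3) S^(1/2) = (1/0.014) × 0.8232 × 0.3604^(2/3) × 0.013^(1/2) = 3.4 m³/s.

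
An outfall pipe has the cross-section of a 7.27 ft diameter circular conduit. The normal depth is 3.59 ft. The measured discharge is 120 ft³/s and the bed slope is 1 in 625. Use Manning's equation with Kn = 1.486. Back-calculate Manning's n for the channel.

n = 0.015

For a circular section of diameter D = 7.27 ft at depth y = 3.59 ft, the central angle is θ = 2 arccos(1 − 2y/D) = 3.117 rad. Then A = (D²/8)(θ − sin θ) = 20.43 ft² and P = Dθ/2 = 11.33 ft.
Hydraulic radius R = A/P = 20.43/11.33 = 1.803 ft.
Rearranging Manning's equation: n = (1.486/Q) A R^(2/3) S^(1/2) = (1.486/120) × 20.43 × 1.803^(2/3) × √0.0016 = 0.015.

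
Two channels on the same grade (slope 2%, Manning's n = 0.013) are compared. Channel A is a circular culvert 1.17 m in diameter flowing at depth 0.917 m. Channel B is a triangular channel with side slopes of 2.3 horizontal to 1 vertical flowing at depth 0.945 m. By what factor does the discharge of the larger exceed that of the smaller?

2.59

Channel A: For a circular section of diameter D = 1.17 m at depth y = 0.917 m, the central angle is θ = 2 arccos(1 − 2y/D) = 4.349 rad. Then A = (D²/8)(θ − sin θ) = 0.904 m² and P = Dθ/2 = 2.544 m. Hydraulic radius R = A/P = 0.904/2.544 = 0.3554 m. Q_A = (1/0.013)·0.904·0.3554^(2/3)·√0.02 = 4.934 m³/s.
Channel B: For a triangular section with side slope z = 2.3: A = zy² = 2.3×0.945² = 2.054 m²; P = 2y√(1+z²) = 2×0.945×2.508 = 4.74 m. Hydraulic radius R = A/P = 2.054/4.74 = 0.4333 m. Q_B = (1/0.013)·2.054·0.4333^(2/3)·√0.02 = 12.79 m³/s.
The larger discharge is 12.79 m³/s and the smaller is 4.934 m³/s; the ratio is 2.59.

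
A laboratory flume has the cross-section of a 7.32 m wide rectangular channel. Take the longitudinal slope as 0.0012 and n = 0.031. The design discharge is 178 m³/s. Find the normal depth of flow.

y_n = 11.1 m

Manning's equation rearranged: A R^(2/3) = nQ / (1·√S) = 0.031 × 178 / (√0.0012) = 159.3.
Try y = 7.55 m: A R^(2/3) = 100.8 — too small.
Try y = 12 m: A R^(2/3) = 174.7 — too large.
Try y = 11.1 m: A R^(2/3) = 159.6 — close enough.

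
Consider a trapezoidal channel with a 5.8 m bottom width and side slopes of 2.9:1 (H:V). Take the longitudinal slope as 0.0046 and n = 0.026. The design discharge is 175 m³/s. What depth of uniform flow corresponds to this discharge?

Manning's equation rearranged: A R^(2/3) = nQ / (1·√S) = 0.026 × 175 / (√0.0046) = 67.09.
Try y = 3.44 m: A R^(2/3) = 86.64 — over.
Try y = 2.74 m: A R^(2/3) = 52.93 — short.
Try y = 3.06 m: A R^(2/3) = 67.11 — ≈ 67.09.

y_n = 3.06 m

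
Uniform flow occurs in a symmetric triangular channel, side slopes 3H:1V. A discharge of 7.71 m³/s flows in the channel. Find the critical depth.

At critical depth, Q² T / (g A³) = 1, i.e. A³/T = Q²/g = 7.71²/9.81 = 6.06.
At y = 0.873 m: A³/T = 2.282 — short.
At y = 1.32 m: A³/T = 18.03 — over.
At y = 1.06 m: A³/T = 6.022 — matches.

y_c = 1.06 m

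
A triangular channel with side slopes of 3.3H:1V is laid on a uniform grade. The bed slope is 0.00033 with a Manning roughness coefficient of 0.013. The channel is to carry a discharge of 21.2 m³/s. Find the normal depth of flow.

y_n = 2.13 m

Manning's equation rearranged: A R^(2/3) = nQ / (1·√S) = 0.013 × 21.2 / (√0.00033) = 15.17.
Try y = 1.48 m: A R^(2/3) = 5.743 — low.
Try y = 2.68 m: A R^(2/3) = 27.98 — high.
Try y = 2.13 m: A R^(2/3) = 15.16 — matches.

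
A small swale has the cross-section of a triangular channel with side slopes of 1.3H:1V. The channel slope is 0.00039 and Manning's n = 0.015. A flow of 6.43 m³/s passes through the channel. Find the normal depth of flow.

y_n = 2.07 m

Manning's equation rearranged: A R^(2/3) = nQ / (1·√S) = 0.015 × 6.43 / (√0.00039) = 4.884.
Try y = 1.71 m: A R^(2/3) = 2.933 — too small.
Try y = 2.56 m: A R^(2/3) = 8.602 — too large.
Try y = 2.07 m: A R^(2/3) = 4.882 — close enough.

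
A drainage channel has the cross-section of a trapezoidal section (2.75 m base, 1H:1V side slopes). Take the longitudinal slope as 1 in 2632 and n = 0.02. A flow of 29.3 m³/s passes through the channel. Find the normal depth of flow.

Manning's equation rearranged: A R^(2/3) = nQ / (1·√S) = 0.02 × 29.3 / (√0.0003799) = 30.06.
Try y = 3.92 m: A R^(2/3) = 39.96 — too large.
Try y = 2.54 m: A R^(2/3) = 16.43 — too small.
Try y = 3.42 m: A R^(2/3) = 30.04 — ≈ 30.06.

y_n = 3.42 m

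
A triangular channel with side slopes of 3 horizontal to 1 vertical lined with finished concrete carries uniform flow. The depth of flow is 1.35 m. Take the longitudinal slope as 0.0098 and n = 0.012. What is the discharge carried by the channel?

Q = 33.5 m³/s

For a triangular section with side slope z = 3: A = zy² = 3×1.35² = 5.468 m²; P = 2y√(1+z²) = 2×1.35×3.162 = 8.538 m.
Hydraulic radius R = A/P = 5.468/8.538 = 0.6404 m.
Manning's equation: Q = (1/n) A R^(2/3) S^(1/2) = (1/0.012) × 5.468 × 0.6404^(2/3) × 0.0098^(1/2) = 33.5 m³/s.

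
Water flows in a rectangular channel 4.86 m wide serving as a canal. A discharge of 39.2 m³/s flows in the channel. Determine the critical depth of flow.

y_c = 1.88 m

For a rectangular channel, critical depth y_c = (q²/g)^(1/3) where q = Q/b = 39.2/4.86 = 8.066 m²/s.
So y_c = (8.066²/9.81)^(1/3) = 1.88 m.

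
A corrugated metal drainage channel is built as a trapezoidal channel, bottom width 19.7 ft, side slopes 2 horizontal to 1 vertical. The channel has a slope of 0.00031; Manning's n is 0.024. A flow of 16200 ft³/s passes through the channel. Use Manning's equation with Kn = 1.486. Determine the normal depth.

y_n = 30 ft

Manning's equation rearranged: A R^(2/3) = nQ / (1.486·√S) = 0.024 × 16200 / (1.486 × √0.00031) = 14860.
Trying y = 35.7 ft: A R^(2/3) = 22450 — high.
Trying y = 25.3 ft: A R^(2/3) = 10030 — low.
Trying y = 30 ft: A R^(2/3) = 14890 — ≈ 14860.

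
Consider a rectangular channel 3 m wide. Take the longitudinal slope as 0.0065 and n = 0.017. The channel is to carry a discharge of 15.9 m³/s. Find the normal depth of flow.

y_n = 1.39 m

Manning's equation rearranged: A R^(2/3) = nQ / (1·√S) = 0.017 × 15.9 / (√0.0065) = 3.353.
Try y = 1.7 m: A R^(2/3) = 4.384 — over.
Try y = 1.08 m: A R^(2/3) = 2.376 — short.
Try y = 1.39 m: A R^(2/3) = 3.354 — close enough.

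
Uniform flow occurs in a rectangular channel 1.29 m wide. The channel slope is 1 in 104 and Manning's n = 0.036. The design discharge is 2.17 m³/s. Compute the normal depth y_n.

y_n = 1.12 m

Manning's equation rearranged: A R^(2/3) = nQ / (1·√S) = 0.036 × 2.17 / (√0.009615) = 0.7967.
Trying y = 0.848 m: A R^(2/3) = 0.5601 — low.
Trying y = 1.12 m: A R^(2/3) = 0.7965 — matches.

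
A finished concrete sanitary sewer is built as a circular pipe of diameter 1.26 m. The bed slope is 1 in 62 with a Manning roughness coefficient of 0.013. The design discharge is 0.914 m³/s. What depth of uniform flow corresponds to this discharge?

y_n = 0.343 m

Manning's equation rearranged: A R^(2/3) = nQ / (1·√S) = 0.013 × 0.914 / (√0.01613) = 0.09356.
At y = 0.43 m: A R^(2/3) = 0.1447 — high.
At y = 0.249 m: A R^(2/3) = 0.04934 — low.
At y = 0.343 m: A R^(2/3) = 0.09354 — ≈ 0.09356.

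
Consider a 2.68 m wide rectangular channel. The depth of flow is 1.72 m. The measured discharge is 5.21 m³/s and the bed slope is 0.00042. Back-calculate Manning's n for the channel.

Flow area A = b·y = 2.68 × 1.72 = 4.61 m². Wetted perimeter P = b + 2y = 2.68 + 2×1.72 = 6.12 m.
Hydraulic radius R = A/P = 4.61/6.12 = 0.7532 m.
Rearranging Manning's equation: n = (1/Q) A R^(2/3) S^(1/2) = (1/5.21) × 4.61 × 0.7532^(2/3) × √0.00042 = 0.015.

n = 0.015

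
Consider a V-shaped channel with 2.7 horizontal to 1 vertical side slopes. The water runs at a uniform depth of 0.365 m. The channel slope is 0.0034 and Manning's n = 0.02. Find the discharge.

Q = 0.323 m³/s

For a triangular section with side slope z = 2.7: A = zy² = 2.7×0.365² = 0.3597 m²; P = 2y√(1+z²) = 2×0.365×2.879 = 2.102 m.
Hydraulic radius R = A/P = 0.3597/2.102 = 0.1711 m.
Manning's equation: Q = (1/n) A R^(2/3) S^(1/2) = (1/0.02) × 0.3597 × 0.1711^(2/3) × 0.0034^(1/2) = 0.323 m³/s.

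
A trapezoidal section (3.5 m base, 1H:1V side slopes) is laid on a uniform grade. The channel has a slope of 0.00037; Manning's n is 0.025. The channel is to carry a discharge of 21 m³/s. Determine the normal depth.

Manning's equation rearranged: A R^(2/3) = nQ / (1·√S) = 0.025 × 21 / (√0.00037) = 27.29.
At y = 2.41 m: A R^(2/3) = 17.66 — too small.
At y = 3.61 m: A R^(2/3) = 38.99 — too large.
At y = 3.02 m: A R^(2/3) = 27.33 — close enough.

y_n = 3.02 m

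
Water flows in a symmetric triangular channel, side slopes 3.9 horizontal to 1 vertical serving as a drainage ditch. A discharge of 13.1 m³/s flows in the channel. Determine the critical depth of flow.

y_c = 1.18 m

At critical depth, Q² T / (g A³) = 1, i.e. A³/T = Q²/g = 13.1²/9.81 = 17.49.
Trying y = 1.03 m: A³/T = 8.816 — low.
Trying y = 1.18 m: A³/T = 17.4 — matches.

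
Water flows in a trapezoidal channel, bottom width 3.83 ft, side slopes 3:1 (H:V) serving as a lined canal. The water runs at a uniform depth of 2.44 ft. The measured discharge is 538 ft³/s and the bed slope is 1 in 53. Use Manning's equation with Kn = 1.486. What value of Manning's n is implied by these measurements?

n = 0.013

With bottom width b = 3.83 ft and side slope z = 3: A = (b + zy)y = (3.83 + 3×2.44)×2.44 = 27.21 ft²; P = b + 2y√(1+z²) = 3.83 + 2×2.44×3.162 = 19.26 ft.
Hydraulic radius R = A/P = 27.21/19.26 = 1.412 ft.
Rearranging Manning's equation: n = (1.486/Q) A R^(2/3) S^(1/2) = (1.486/538) × 27.21 × 1.412^(2/3) × √0.01887 = 0.013.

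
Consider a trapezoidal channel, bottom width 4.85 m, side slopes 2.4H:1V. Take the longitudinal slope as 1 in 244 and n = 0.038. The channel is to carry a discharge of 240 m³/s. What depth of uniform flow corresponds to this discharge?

y_n = 4.69 m

Manning's equation rearranged: A R^(2/3) = nQ / (1·√S) = 0.038 × 240 / (√0.004098) = 142.5.
At y = 5.17 m: A R^(2/3) = 177.7 — high.
At y = 3.84 m: A R^(2/3) = 90.71 — low.
At y = 4.69 m: A R^(2/3) = 142.2 — close enough.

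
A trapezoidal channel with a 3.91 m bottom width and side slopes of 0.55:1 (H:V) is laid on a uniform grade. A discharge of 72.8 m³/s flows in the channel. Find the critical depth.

At critical depth, Q² T / (g A³) = 1, i.e. A³/T = Q²/g = 72.8²/9.81 = 540.2.
Trying y = 3.09 m: A³/T = 712.5 — high.
Trying y = 2.85 m: A³/T = 540 — close enough.

y_c = 2.85 m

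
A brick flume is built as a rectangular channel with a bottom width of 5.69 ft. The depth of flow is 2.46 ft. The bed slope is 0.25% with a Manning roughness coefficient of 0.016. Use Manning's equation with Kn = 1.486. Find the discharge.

Q = 78.2 ft³/s

Flow area A = b·y = 5.69 × 2.46 = 14 ft². Wetted perimeter P = b + 2y = 5.69 + 2×2.46 = 10.61 ft.
Hydraulic radius R = A/P = 14/10.61 = 1.319 ft.
Manning's equation: Q = (1.486/n) A R^(2/3) S^(1/2) = (1.486/0.016) × 14 × 1.319^(2/3) × 0.0025^(1/2) = 78.2 ft³/s.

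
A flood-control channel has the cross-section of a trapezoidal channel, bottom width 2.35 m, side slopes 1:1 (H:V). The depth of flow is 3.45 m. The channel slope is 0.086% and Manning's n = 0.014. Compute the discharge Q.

Q = 58.6 m³/s

With bottom width b = 2.35 m and side slope z = 1: A = (b + zy)y = (2.35 + 1×3.45)×3.45 = 20.01 m²; P = b + 2y√(1+z²) = 2.35 + 2×3.45×1.414 = 12.11 m.
Hydraulic radius R = A/P = 20.01/12.11 = 1.653 m.
Manning's equation: Q = (1/n) A R^(2/3) S^(1/2) = (1/0.014) × 20.01 × 1.653^(2/3) × 0.00086^(1/2) = 58.6 m³/s.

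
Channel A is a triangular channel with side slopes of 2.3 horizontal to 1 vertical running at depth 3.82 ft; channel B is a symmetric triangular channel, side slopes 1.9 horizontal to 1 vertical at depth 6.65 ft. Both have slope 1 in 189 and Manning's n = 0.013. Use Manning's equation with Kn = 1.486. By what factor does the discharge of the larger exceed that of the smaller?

3.54

Channel A: For a triangular section with side slope z = 2.3: A = zy² = 2.3×3.82² = 33.56 ft²; P = 2y√(1+z²) = 2×3.82×2.508 = 19.16 ft. Hydraulic radius R = A/P = 33.56/19.16 = 1.752 ft. Q_A = (1.486/0.013)·33.56·1.752^(2/3)·√0.005291 = 405.5 ft³/s.
Channel B: For a triangular section with side slope z = 1.9: A = zy² = 1.9×6.65² = 84.02 ft²; P = 2y√(1+z²) = 2×6.65×2.147 = 28.56 ft. Hydraulic radius R = A/P = 84.02/28.56 = 2.942 ft. Q_B = (1.486/0.013)·84.02·2.942^(2/3)·√0.005291 = 1435 ft³/s.
The larger discharge is 1435 ft³/s and the smaller is 405.5 ft³/s; the ratio is 3.54.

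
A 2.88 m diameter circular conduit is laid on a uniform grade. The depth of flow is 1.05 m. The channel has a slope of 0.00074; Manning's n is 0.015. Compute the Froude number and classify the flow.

subcritical

For a circular section of diameter D = 2.88 m at depth y = 1.05 m, the central angle is θ = 2 arccos(1 − 2y/D) = 2.593 rad. Then A = (D²/8)(θ − sin θ) = 2.148 m² and P = Dθ/2 = 3.734 m.
Hydraulic radius R = A/P = 2.148/3.734 = 0.5752 m.
V = (1/n) R^(2/3) √S = (1/0.015) × 0.5752^(2/3) × √0.00074 = 1.254 m/s. Hydraulic depth D_h = A/T = 2.148/2.772 = 0.7748 m.
Froude number Fr = V/√(g·D_h) = 1.254/√(9.81×0.7748) = 0.455, which is less than 1, so the flow is subcritical.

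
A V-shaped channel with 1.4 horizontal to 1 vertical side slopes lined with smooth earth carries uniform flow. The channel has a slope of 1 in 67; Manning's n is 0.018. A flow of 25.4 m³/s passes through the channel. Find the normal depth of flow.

Manning's equation rearranged: A R^(2/3) = nQ / (1·√S) = 0.018 × 25.4 / (√0.01493) = 3.742.
At y = 1.97 m: A R^(2/3) = 4.688 — too large.
At y = 1.47 m: A R^(2/3) = 2.148 — too small.
At y = 1.81 m: A R^(2/3) = 3.74 — ≈ 3.742.

y_n = 1.81 m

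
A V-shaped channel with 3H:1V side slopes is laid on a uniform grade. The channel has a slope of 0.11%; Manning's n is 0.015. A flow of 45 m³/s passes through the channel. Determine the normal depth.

Manning's equation rearranged: A R^(2/3) = nQ / (1·√S) = 0.015 × 45 / (√0.0011) = 20.35.
At y = 1.99 m: A R^(2/3) = 11.43 — short.
At y = 3.16 m: A R^(2/3) = 39.24 — over.
At y = 2.47 m: A R^(2/3) = 20.34 — ≈ 20.35.

y_n = 2.47 m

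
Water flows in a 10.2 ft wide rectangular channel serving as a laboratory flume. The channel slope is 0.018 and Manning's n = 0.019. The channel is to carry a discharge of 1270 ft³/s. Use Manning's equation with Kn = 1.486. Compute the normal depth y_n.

y_n = 6.03 ft

Manning's equation rearranged: A R^(2/3) = nQ / (1.486·√S) = 0.019 × 1270 / (1.486 × √0.018) = 121.
At y = 4.52 ft: A R^(2/3) = 82.56 — too small.
At y = 6.55 ft: A R^(2/3) = 134.8 — too large.
At y = 6.03 ft: A R^(2/3) = 121.1 — close enough.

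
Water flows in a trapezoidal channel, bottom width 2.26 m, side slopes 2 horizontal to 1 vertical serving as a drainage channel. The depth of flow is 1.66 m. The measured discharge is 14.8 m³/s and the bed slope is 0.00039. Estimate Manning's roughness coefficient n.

n = 0.012

With bottom width b = 2.26 m and side slope z = 2: A = (b + zy)y = (2.26 + 2×1.66)×1.66 = 9.263 m²; P = b + 2y√(1+z²) = 2.26 + 2×1.66×2.236 = 9.684 m.
Hydraulic radius R = A/P = 9.263/9.684 = 0.9565 m.
Rearranging Manning's equation: n = (1/Q) A R^(2/3) S^(1/2) = (1/14.8) × 9.263 × 0.9565^(2/3) × √0.00039 = 0.012.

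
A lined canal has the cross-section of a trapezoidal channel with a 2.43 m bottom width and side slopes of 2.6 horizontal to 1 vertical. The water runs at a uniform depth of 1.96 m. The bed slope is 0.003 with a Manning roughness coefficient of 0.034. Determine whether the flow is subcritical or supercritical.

subcritical

With bottom width b = 2.43 m and side slope z = 2.6: A = (b + zy)y = (2.43 + 2.6×1.96)×1.96 = 14.75 m²; P = b + 2y√(1+z²) = 2.43 + 2×1.96×2.786 = 13.35 m.
Hydraulic radius R = A/P = 14.75/13.35 = 1.105 m.
V = (1/n) R^(2/3) √S = (1/0.034) × 1.105^(2/3) × √0.003 = 1.722 m/s. Hydraulic depth D_h = A/T = 14.75/12.62 = 1.169 m.
Froude number Fr = V/√(g·D_h) = 1.722/√(9.81×1.169) = 0.509, which is less than 1, so the flow is subcritical.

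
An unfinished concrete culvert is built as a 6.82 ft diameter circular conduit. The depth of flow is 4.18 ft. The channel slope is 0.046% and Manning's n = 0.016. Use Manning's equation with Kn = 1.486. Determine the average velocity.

V = 3.07 ft/s

For a circular section of diameter D = 6.82 ft at depth y = 4.18 ft, the central angle is θ = 2 arccos(1 − 2y/D) = 3.597 rad. Then A = (D²/8)(θ − sin θ) = 23.47 ft² and P = Dθ/2 = 12.27 ft.
Hydraulic radius R = A/P = 23.47/12.27 = 1.914 ft.
From Manning's equation, V = (1.486/n) R^(2/3) S^(1/2) = (1.486/0.016) × 1.914^(2/3) × 0.00046^(1/2) = 3.07 ft/s.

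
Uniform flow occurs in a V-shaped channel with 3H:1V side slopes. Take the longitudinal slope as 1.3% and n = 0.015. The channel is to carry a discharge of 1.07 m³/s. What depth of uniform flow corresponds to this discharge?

y_n = 0.383 m

Manning's equation rearranged: A R^(2/3) = nQ / (1·√S) = 0.015 × 1.07 / (√0.013) = 0.1408.
Try y = 0.463 m: A R^(2/3) = 0.2341 — too large.
Try y = 0.383 m: A R^(2/3) = 0.1412 — ≈ 0.1408.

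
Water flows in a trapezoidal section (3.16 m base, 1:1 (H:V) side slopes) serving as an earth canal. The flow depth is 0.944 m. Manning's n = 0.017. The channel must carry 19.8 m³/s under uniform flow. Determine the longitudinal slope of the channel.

S = 0.013

With bottom width b = 3.16 m and side slope z = 1: A = (b + zy)y = (3.16 + 1×0.944)×0.944 = 3.874 m²; P = b + 2y√(1+z²) = 3.16 + 2×0.944×1.414 = 5.83 m.
Hydraulic radius R = A/P = 3.874/5.83 = 0.6645 m.
From Manning's equation, S = [nQ / (1 A R^(2/3))]² = [0.017 × 19.8 / (1 × 3.874 × 0.6645^(2/3))]² = 0.013.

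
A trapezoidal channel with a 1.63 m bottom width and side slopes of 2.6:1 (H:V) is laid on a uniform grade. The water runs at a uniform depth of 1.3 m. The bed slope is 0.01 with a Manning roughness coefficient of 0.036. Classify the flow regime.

With bottom width b = 1.63 m and side slope z = 2.6: A = (b + zy)y = (1.63 + 2.6×1.3)×1.3 = 6.513 m²; P = b + 2y√(1+z²) = 1.63 + 2×1.3×2.786 = 8.873 m.
Hydraulic radius R = A/P = 6.513/8.873 = 0.734 m.
V = (1/n) R^(2/3) √S = (1/0.036) × 0.734^(2/3) × √0.01 = 2.26 m/s. Hydraulic depth D_h = A/T = 6.513/8.39 = 0.7763 m.
Froude number Fr = V/√(g·D_h) = 2.26/√(9.81×0.7763) = 0.819, which is less than 1, so the flow is subcritical.

subcritical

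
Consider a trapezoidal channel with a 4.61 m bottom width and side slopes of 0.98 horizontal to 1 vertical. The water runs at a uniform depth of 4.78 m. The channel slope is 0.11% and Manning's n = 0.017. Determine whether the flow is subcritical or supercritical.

subcritical

With bottom width b = 4.61 m and side slope z = 0.98: A = (b + zy)y = (4.61 + 0.98×4.78)×4.78 = 44.43 m²; P = b + 2y√(1+z²) = 4.61 + 2×4.78×1.4 = 18 m.
Hydraulic radius R = A/P = 44.43/18 = 2.469 m.
V = (1/n) R^(2/3) √S = (1/0.017) × 2.469^(2/3) × √0.0011 = 3.564 m/s. Hydraulic depth D_h = A/T = 44.43/13.98 = 3.178 m.
Froude number Fr = V/√(g·D_h) = 3.564/√(9.81×3.178) = 0.638, which is less than 1, so the flow is subcritical.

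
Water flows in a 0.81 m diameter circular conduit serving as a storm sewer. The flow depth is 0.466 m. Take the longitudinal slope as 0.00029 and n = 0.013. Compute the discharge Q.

Q = 0.147 m³/s

For a circular section of diameter D = 0.81 m at depth y = 0.466 m, the central angle is θ = 2 arccos(1 − 2y/D) = 3.444 rad. Then A = (D²/8)(θ − sin θ) = 0.3069 m² and P = Dθ/2 = 1.395 m.
Hydraulic radius R = A/P = 0.3069/1.395 = 0.22 m.
Manning's equation: Q = (1/n) A R^(2/3) S^(1/2) = (1/0.013) × 0.3069 × 0.22^(2/3) × 0.00029^(1/2) = 0.147 m³/s.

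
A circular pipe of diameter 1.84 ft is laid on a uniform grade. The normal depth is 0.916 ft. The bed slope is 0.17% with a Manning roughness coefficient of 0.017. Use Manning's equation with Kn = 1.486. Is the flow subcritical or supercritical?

For a circular section of diameter D = 1.84 ft at depth y = 0.916 ft, the central angle is θ = 2 arccos(1 − 2y/D) = 3.133 rad. Then A = (D²/8)(θ − sin θ) = 1.322 ft² and P = Dθ/2 = 2.882 ft.
Hydraulic radius R = A/P = 1.322/2.882 = 0.4587 ft.
V = (1.486/n) R^(2/3) √S = (1.486/0.017) × 0.4587^(2/3) × √0.0017 = 2.144 ft/s. Hydraulic depth D_h = A/T = 1.322/1.84 = 0.7186 ft.
Froude number Fr = V/√(g·D_h) = 2.144/√(32.2×0.7186) = 0.446, which is less than 1, so the flow is subcritical.

subcritical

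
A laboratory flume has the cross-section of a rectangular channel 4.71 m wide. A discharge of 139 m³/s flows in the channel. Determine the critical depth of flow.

For a rectangular channel, critical depth y_c = (q²/g)^(1/3) where q = Q/b = 139/4.71 = 29.51 m²/s.
So y_c = (29.51²/9.81)^(1/3) = 4.46 m.

y_c = 4.46 m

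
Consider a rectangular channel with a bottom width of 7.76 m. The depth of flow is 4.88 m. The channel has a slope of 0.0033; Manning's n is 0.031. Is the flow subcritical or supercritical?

subcritical

Flow area A = b·y = 7.76 × 4.88 = 37.87 m². Wetted perimeter P = b + 2y = 7.76 + 2×4.88 = 17.52 m.
Hydraulic radius R = A/P = 37.87/17.52 = 2.161 m.
V = (1/n) R^(2/3) √S = (1/0.031) × 2.161^(2/3) × √0.0033 = 3.098 m/s. Hydraulic depth D_h = A/T = 37.87/7.76 = 4.88 m.
Froude number Fr = V/√(g·D_h) = 3.098/√(9.81×4.88) = 0.448, which is less than 1, so the flow is subcritical.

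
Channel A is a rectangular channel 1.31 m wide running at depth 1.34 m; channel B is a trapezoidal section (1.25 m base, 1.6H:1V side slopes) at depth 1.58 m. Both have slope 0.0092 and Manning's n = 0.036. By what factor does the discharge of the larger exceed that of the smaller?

5.18

Channel A: Flow area A = b·y = 1.31 × 1.34 = 1.755 m². Wetted perimeter P = b + 2y = 1.31 + 2×1.34 = 3.99 m. Hydraulic radius R = A/P = 1.755/3.99 = 0.4399 m. Q_A = (1/0.036)·1.755·0.4399^(2/3)·√0.0092 = 2.705 m³/s.
Channel B: With bottom width b = 1.25 m and side slope z = 1.6: A = (b + zy)y = (1.25 + 1.6×1.58)×1.58 = 5.969 m²; P = b + 2y√(1+z²) = 1.25 + 2×1.58×1.887 = 7.212 m. Hydraulic radius R = A/P = 5.969/7.212 = 0.8276 m. Q_B = (1/0.036)·5.969·0.8276^(2/3)·√0.0092 = 14.02 m³/s.
The larger discharge is 14.02 m³/s and the smaller is 2.705 m³/s; the ratio is 5.18.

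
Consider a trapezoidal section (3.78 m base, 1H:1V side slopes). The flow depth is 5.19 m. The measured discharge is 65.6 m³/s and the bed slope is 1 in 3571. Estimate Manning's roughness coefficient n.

With bottom width b = 3.78 m and side slope z = 1: A = (b + zy)y = (3.78 + 1×5.19)×5.19 = 46.55 m²; P = b + 2y√(1+z²) = 3.78 + 2×5.19×1.414 = 18.46 m.
Hydraulic radius R = A/P = 46.55/18.46 = 2.522 m.
Rearranging Manning's equation: n = (1/Q) A R^(2/3) S^(1/2) = (1/65.6) × 46.55 × 2.522^(2/3) × √0.00028 = 0.022.

n = 0.022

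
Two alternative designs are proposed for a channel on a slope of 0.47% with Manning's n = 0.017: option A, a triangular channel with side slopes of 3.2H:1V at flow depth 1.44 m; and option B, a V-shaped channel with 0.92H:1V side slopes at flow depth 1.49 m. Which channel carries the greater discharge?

channel A

Channel A: For a triangular section with side slope z = 3.2: A = zy² = 3.2×1.44² = 6.636 m²; P = 2y√(1+z²) = 2×1.44×3.353 = 9.656 m. Hydraulic radius R = A/P = 6.636/9.656 = 0.6872 m. Q_A = (1/0.017)·6.636·0.6872^(2/3)·√0.0047 = 20.84 m³/s.
Channel B: For a triangular section with side slope z = 0.92: A = zy² = 0.92×1.49² = 2.042 m²; P = 2y√(1+z²) = 2×1.49×1.359 = 4.049 m. Hydraulic radius R = A/P = 2.042/4.049 = 0.5044 m. Q_B = (1/0.017)·2.042·0.5044^(2/3)·√0.0047 = 5.219 m³/s.
Q_A = 20.84 m³/s vs Q_B = 5.219 m³/s, so channel A carries more.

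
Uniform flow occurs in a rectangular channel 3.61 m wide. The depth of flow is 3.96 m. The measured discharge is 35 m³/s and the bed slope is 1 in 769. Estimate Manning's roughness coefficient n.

Flow area A = b·y = 3.61 × 3.96 = 14.3 m². Wetted perimeter P = b + 2y = 3.61 + 2×3.96 = 11.53 m.
Hydraulic radius R = A/P = 14.3/11.53 = 1.24 m.
Rearranging Manning's equation: n = (1/Q) A R^(2/3) S^(1/2) = (1/35) × 14.3 × 1.24^(2/3) × √0.0013 = 0.017.

n = 0.017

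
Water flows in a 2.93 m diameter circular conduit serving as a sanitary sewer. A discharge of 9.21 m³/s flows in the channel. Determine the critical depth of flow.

At critical depth, Q² T / (g A³) = 1, i.e. A³/T = Q²/g = 9.21²/9.81 = 8.647.
At y = 0.898 m: A³/T = 1.992 — short.
At y = 1.31 m: A³/T = 8.528 — close enough.

y_c = 1.31 m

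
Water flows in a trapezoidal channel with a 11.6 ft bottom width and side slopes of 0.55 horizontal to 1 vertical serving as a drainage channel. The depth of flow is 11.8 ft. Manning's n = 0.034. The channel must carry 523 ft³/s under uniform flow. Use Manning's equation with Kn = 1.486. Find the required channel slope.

S = 0.000321

With bottom width b = 11.6 ft and side slope z = 0.55: A = (b + zy)y = (11.6 + 0.55×11.8)×11.8 = 213.5 ft²; P = b + 2y√(1+z²) = 11.6 + 2×11.8×1.141 = 38.53 ft.
Hydraulic radius R = A/P = 213.5/38.53 = 5.54 ft.
From Manning's equation, S = [nQ / (1.486 A R^(2/3))]² = [0.034 × 523 / (1.486 × 213.5 × 5.54^(2/3))]² = 0.000321.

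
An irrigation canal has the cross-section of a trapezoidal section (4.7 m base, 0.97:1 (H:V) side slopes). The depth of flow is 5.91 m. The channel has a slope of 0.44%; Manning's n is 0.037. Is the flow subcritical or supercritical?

With bottom width b = 4.7 m and side slope z = 0.97: A = (b + zy)y = (4.7 + 0.97×5.91)×5.91 = 61.66 m²; P = b + 2y√(1+z²) = 4.7 + 2×5.91×1.393 = 21.17 m.
Hydraulic radius R = A/P = 61.66/21.17 = 2.913 m.
V = (1/n) R^(2/3) √S = (1/0.037) × 2.913^(2/3) × √0.0044 = 3.657 m/s. Hydraulic depth D_h = A/T = 61.66/16.17 = 3.814 m.
Froude number Fr = V/√(g·D_h) = 3.657/√(9.81×3.814) = 0.598, which is less than 1, so the flow is subcritical.

subcritical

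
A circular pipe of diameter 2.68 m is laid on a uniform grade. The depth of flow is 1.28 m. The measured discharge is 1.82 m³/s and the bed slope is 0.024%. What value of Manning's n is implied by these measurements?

For a circular section of diameter D = 2.68 m at depth y = 1.28 m, the central angle is θ = 2 arccos(1 − 2y/D) = 3.052 rad. Then A = (D²/8)(θ − sin θ) = 2.66 m² and P = Dθ/2 = 4.09 m.
Hydraulic radius R = A/P = 2.66/4.09 = 0.6504 m.
Rearranging Manning's equation: n = (1/Q) A R^(2/3) S^(1/2) = (1/1.82) × 2.66 × 0.6504^(2/3) × √0.00024 = 0.017.

n = 0.017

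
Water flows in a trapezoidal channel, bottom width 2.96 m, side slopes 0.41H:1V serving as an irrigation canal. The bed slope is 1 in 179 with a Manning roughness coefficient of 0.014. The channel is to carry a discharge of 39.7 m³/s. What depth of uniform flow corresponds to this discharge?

y_n = 1.95 m

Manning's equation rearranged: A R^(2/3) = nQ / (1·√S) = 0.014 × 39.7 / (√0.005587) = 7.436.
At y = 2.31 m: A R^(2/3) = 9.819 — too large.
At y = 1.57 m: A R^(2/3) = 5.237 — too small.
At y = 1.95 m: A R^(2/3) = 7.437 — close enough.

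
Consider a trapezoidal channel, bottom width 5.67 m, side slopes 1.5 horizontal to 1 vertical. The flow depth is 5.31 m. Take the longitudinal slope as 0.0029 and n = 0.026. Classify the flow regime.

subcritical

With bottom width b = 5.67 m and side slope z = 1.5: A = (b + zy)y = (5.67 + 1.5×5.31)×5.31 = 72.4 m²; P = b + 2y√(1+z²) = 5.67 + 2×5.31×1.803 = 24.82 m.
Hydraulic radius R = A/P = 72.4/24.82 = 2.918 m.
V = (1/n) R^(2/3) √S = (1/0.026) × 2.918^(2/3) × √0.0029 = 4.229 m/s. Hydraulic depth D_h = A/T = 72.4/21.6 = 3.352 m.
Froude number Fr = V/√(g·D_h) = 4.229/√(9.81×3.352) = 0.737, which is less than 1, so the flow is subcritical.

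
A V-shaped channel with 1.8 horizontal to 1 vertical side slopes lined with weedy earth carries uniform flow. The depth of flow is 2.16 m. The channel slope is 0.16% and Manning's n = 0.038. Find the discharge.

Q = 8.51 m³/s

For a triangular section with side slope z = 1.8: A = zy² = 1.8×2.16² = 8.398 m²; P = 2y√(1+z²) = 2×2.16×2.059 = 8.895 m.
Hydraulic radius R = A/P = 8.398/8.895 = 0.9441 m.
Manning's equation: Q = (1/n) A R^(2/3) S^(1/2) = (1/0.038) × 8.398 × 0.9441^(2/3) × 0.0016^(1/2) = 8.51 m³/s.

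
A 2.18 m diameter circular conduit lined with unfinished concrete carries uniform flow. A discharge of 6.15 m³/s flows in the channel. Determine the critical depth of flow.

At critical depth, Q² T / (g A³) = 1, i.e. A³/T = Q²/g = 6.15²/9.81 = 3.856.
Try y = 0.826 m: A³/T = 1.03 — short.
Try y = 1.38 m: A³/T = 7.355 — over.
Try y = 1.17 m: A³/T = 3.908 — matches.

y_c = 1.17 m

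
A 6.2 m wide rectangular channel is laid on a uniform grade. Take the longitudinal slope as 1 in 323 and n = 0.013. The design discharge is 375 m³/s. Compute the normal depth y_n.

Manning's equation rearranged: A R^(2/3) = nQ / (1·√S) = 0.013 × 375 / (√0.003096) = 87.61.
Trying y = 6.91 m: A R^(2/3) = 71.14 — low.
Trying y = 9.83 m: A R^(2/3) = 107.9 — high.
Trying y = 8.23 m: A R^(2/3) = 87.66 — ≈ 87.61.

y_n = 8.23 m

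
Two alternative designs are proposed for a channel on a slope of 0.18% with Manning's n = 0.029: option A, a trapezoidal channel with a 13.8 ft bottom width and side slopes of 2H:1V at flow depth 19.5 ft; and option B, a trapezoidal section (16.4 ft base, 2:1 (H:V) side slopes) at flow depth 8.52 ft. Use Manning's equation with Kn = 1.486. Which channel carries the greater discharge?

channel A

Channel A: With bottom width b = 13.8 ft and side slope z = 2: A = (b + zy)y = (13.8 + 2×19.5)×19.5 = 1030 ft²; P = b + 2y√(1+z²) = 13.8 + 2×19.5×2.236 = 101 ft. Hydraulic radius R = A/P = 1030/101 = 10.19 ft. Q_A = (1.486/0.029)·1030·10.19^(2/3)·√0.0018 = 10520 ft³/s.
Channel B: With bottom width b = 16.4 ft and side slope z = 2: A = (b + zy)y = (16.4 + 2×8.52)×8.52 = 284.9 ft²; P = b + 2y√(1+z²) = 16.4 + 2×8.52×2.236 = 54.5 ft. Hydraulic radius R = A/P = 284.9/54.5 = 5.227 ft. Q_B = (1.486/0.029)·284.9·5.227^(2/3)·√0.0018 = 1866 ft³/s.
Q_A = 10520 ft³/s vs Q_B = 1866 ft³/s, so channel A carries more.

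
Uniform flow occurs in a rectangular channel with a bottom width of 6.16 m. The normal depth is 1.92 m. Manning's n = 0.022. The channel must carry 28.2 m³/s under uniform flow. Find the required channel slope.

S = 0.0022

Flow area A = b·y = 6.16 × 1.92 = 11.83 m². Wetted perimeter P = b + 2y = 6.16 + 2×1.92 = 10 m.
Hydraulic radius R = A/P = 11.83/10 = 1.183 m.
From Manning's equation, S = [nQ / (1 A R^(2/3))]² = [0.022 × 28.2 / (1 × 11.83 × 1.183^(2/3))]² = 0.0022.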